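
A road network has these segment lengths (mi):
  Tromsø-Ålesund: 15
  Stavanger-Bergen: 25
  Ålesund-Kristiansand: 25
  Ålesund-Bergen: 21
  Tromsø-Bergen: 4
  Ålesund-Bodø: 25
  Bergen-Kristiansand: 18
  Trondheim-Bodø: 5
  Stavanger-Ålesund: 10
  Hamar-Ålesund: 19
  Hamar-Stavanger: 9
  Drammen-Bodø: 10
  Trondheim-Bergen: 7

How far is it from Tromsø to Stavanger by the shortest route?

Checking several routes:
Tromsø → Ålesund → Stavanger: 15 + 10 = 25
Tromsø → Bergen → Stavanger: 4 + 25 = 29
Tromsø → Bergen → Ålesund → Stavanger: 4 + 21 + 10 = 35
Tromsø → Ålesund → Hamar → Stavanger: 15 + 19 + 9 = 43
Best route has total 25 mi.

25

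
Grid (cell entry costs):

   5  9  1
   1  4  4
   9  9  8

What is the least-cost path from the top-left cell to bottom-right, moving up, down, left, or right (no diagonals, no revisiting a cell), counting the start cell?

22

Cheapest: (0,0) → (1,0) → (1,1) → (1,2) → (2,2)
  5 + 1 + 4 + 4 + 8 = 22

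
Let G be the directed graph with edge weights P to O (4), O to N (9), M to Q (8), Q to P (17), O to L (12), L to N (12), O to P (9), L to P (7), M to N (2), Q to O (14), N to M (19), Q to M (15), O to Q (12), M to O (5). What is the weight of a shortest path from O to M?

27

Paths from O to M:
O → Q → M: 12 + 15 = 27
O → N → M: 9 + 19 = 28
O → L → N → M: 12 + 12 + 19 = 43
Best route has total 27.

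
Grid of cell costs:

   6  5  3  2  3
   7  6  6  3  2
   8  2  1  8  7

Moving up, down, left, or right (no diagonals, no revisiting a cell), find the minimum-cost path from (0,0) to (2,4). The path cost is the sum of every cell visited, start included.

28

Path (0,0) (0,1) (0,2) (0,3) (0,4) (1,4) (2,4): 6 + 5 + 3 + 2 + 3 + 2 + 7 = 28.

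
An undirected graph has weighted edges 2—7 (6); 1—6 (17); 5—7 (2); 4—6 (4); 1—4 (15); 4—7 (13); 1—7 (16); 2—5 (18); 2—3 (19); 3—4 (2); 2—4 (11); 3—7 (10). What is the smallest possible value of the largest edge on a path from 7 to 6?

10

A few of the 7→6 routes:
7 -> 1 -> 4 -> 6: max(16, 15, 4) = 16
7 -> 4 -> 6: max(13, 4) = 13
7 -> 3 -> 4 -> 6: max(10, 2, 4) = 10
7 -> 1 -> 6: max(16, 17) = 17
7 -> 2 -> 4 -> 6: max(6, 11, 4) = 11
The minimum achievable maximum is 10.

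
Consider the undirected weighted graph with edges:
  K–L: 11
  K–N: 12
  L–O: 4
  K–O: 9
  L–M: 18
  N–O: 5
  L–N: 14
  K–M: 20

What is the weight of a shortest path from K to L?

Comparing a few candidate routes:
K - O - N - L: 9 + 5 + 14 = 28
K - O - L: 9 + 4 = 13
K - L: 11
K - N - L: 12 + 14 = 26
K - N - O - L: 12 + 5 + 4 = 21
The minimum is 11.

11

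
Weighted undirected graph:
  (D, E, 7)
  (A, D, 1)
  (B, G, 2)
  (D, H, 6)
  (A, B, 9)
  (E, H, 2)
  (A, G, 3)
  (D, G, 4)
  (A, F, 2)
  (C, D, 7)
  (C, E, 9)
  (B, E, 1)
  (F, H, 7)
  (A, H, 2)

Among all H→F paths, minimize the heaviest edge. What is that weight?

A few of the H→F routes:
H → E → B → G → D → A → F: max(2, 1, 2, 4, 1, 2) = 4
H → E → B → G → A → F: max(2, 1, 2, 3, 2) = 3
H → A → F: max(2, 2) = 2
Best route has worst link 2.

2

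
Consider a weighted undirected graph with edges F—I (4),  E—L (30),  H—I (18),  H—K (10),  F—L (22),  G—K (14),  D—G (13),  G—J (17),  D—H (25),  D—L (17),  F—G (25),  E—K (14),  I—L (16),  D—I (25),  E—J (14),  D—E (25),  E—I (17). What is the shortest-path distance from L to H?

34

Checking several routes:
L - F - I - H: 22 + 4 + 18 = 44
L - I - H: 16 + 18 = 34
L - D - H: 17 + 25 = 42
Best route has total 34.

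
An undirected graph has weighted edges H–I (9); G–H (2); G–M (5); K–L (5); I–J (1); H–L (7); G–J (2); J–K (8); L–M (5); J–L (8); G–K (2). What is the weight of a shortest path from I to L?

A few of the I→L routes:
I - J - G - K - L: 1 + 2 + 2 + 5 = 10
I - J - L: 1 + 8 = 9
I - J - G - M - L: 1 + 2 + 5 + 5 = 13
I - J - G - H - L: 1 + 2 + 2 + 7 = 12
Shortest: 9.

9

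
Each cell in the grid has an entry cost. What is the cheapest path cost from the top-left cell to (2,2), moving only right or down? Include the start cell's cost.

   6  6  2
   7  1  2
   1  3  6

21

Take r0c0 r0c1 r1c1 r1c2 r2c2 for a total of 6 + 6 + 1 + 2 + 6 = 21.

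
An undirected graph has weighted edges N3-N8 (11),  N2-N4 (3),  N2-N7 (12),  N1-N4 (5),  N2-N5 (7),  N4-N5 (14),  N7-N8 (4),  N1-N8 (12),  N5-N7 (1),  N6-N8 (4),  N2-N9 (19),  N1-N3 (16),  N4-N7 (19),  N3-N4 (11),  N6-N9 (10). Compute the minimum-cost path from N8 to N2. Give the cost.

12

Checking several routes:
N8 → N7 → N2: 4 + 12 = 16
N8 → N1 → N4 → N2: 12 + 5 + 3 = 20
N8 → N7 → N5 → N2: 4 + 1 + 7 = 12
The minimum is 12.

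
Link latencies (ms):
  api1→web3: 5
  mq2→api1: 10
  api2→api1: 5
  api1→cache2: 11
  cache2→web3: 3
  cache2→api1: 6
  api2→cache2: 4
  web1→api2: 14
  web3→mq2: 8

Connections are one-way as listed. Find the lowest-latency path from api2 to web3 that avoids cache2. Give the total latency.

10

Candidate routes:
api2→api1→web3: 5 + 5 = 10
Best route has total 10 ms.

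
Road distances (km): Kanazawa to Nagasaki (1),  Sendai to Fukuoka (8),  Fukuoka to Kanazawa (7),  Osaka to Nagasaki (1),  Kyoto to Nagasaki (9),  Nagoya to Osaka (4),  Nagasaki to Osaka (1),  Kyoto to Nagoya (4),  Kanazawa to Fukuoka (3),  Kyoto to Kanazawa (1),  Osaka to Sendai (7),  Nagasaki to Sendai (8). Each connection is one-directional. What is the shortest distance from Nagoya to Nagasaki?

5

Paths from Nagoya to Nagasaki:
Nagoya-Osaka-Nagasaki: 4 + 1 = 5
Nagoya-Osaka-Sendai-Fukuoka-Kanazawa-Nagasaki: 4 + 7 + 8 + 7 + 1 = 27
Shortest: 5 km.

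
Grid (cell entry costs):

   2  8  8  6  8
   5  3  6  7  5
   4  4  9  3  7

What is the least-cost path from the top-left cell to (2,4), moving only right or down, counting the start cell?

33

Cheapest: [0,0] → [1,0] → [1,1] → [1,2] → [1,3] → [2,3] → [2,4]
  2 + 5 + 3 + 6 + 7 + 3 + 7 = 33
(Top row then right column would cost 44.)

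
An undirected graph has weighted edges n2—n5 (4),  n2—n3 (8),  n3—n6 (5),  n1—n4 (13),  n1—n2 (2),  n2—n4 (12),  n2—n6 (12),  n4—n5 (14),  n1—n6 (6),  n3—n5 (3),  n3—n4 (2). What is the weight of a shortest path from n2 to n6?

Comparing a few candidate routes:
n2 → n1 → n6: 2 + 6 = 8
n2 → n6: 12
n2 → n3 → n6: 8 + 5 = 13
n2 → n5 → n3 → n6: 4 + 3 + 5 = 12
Shortest: 8.

8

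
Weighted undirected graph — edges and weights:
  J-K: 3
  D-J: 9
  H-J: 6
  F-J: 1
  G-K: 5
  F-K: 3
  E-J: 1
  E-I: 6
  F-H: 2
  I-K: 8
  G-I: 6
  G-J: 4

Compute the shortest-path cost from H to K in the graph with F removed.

9

Routes from H to K avoiding F:
H→J→G→K: 6 + 4 + 5 = 15
H→J→K: 6 + 3 = 9
H→J→E→I→G→K: 6 + 1 + 6 + 6 + 5 = 24
H→J→E→I→K: 6 + 1 + 6 + 8 = 21
H→J→G→I→K: 6 + 4 + 6 + 8 = 24
Best route has total 9.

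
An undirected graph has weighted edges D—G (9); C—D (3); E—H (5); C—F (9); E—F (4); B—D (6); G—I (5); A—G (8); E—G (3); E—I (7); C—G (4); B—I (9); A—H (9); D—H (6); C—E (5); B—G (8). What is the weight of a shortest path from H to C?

Comparing a few candidate routes:
H → D → C: 6 + 3 = 9
H → E → G → C: 5 + 3 + 4 = 12
H → E → C: 5 + 5 = 10
Shortest: 9.

9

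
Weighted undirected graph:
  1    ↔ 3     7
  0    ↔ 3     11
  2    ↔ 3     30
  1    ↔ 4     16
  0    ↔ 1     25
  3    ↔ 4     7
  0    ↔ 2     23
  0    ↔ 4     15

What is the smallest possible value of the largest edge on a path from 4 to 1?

7

A few of the 4→1 routes:
4-0-3-1: max(15, 11, 7) = 15
4-0-1: max(15, 25) = 25
4-1: max(16) = 16
4-3-0-1: max(7, 11, 25) = 25
4-3-2-0-1: max(7, 30, 23, 25) = 30
4-3-1: max(7, 7) = 7
The minimum achievable maximum is 7.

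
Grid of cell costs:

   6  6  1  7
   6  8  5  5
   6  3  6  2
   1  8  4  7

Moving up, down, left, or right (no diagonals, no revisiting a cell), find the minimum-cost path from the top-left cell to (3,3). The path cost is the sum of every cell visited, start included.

Path (0,0)→(0,1)→(0,2)→(1,2)→(1,3)→(2,3)→(3,3): 6 + 6 + 1 + 5 + 5 + 2 + 7 = 32.

32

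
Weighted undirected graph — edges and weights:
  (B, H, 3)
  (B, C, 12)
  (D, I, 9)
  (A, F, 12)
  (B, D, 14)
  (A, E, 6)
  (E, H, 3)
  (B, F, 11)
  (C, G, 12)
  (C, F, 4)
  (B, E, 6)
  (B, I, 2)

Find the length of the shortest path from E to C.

Some routes from E to C:
E-H-B-F-C: 3 + 3 + 11 + 4 = 21
E-H-B-C: 3 + 3 + 12 = 18
E-B-F-C: 6 + 11 + 4 = 21
E-A-F-C: 6 + 12 + 4 = 22
E-B-C: 6 + 12 = 18
Best route has total 18.

18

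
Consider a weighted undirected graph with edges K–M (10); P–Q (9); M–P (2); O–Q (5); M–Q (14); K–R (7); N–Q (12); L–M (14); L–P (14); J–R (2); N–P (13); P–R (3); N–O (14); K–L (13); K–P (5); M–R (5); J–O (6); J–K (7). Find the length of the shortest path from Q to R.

Some routes from Q to R:
Q → P → R: 9 + 3 = 12
Q → O → J → R: 5 + 6 + 2 = 13
Q → M → R: 14 + 5 = 19
Q → P → M → R: 9 + 2 + 5 = 16
Best route has total 12.

12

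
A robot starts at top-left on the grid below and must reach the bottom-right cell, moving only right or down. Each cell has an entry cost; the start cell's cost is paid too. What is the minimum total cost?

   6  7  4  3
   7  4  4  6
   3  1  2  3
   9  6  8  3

One optimal route is r0c0 → r1c0 → r2c0 → r2c1 → r2c2 → r2c3 → r3c3.
Its cost is 6 + 7 + 3 + 1 + 2 + 3 + 3 = 25.
For comparison, the top-then-right route costs 32.

25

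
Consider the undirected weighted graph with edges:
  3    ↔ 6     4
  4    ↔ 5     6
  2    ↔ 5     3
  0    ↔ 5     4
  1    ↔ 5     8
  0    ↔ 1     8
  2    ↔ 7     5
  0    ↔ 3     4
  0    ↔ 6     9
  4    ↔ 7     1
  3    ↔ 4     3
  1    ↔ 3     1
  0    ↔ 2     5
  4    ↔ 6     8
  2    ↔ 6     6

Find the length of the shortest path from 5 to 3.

Some routes from 5 to 3:
5 - 4 - 3: 6 + 3 = 9
5 - 0 - 3: 4 + 4 = 8
5 - 1 - 3: 8 + 1 = 9
Best route has total 8.

8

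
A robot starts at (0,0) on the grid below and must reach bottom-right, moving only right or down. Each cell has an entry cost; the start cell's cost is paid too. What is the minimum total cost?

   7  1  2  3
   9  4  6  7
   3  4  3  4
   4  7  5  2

25

Take r0c0 -> r0c1 -> r0c2 -> r1c2 -> r2c2 -> r2c3 -> r3c3 for a total of 7 + 1 + 2 + 6 + 3 + 4 + 2 = 25.
(Top row then right column would cost 26.)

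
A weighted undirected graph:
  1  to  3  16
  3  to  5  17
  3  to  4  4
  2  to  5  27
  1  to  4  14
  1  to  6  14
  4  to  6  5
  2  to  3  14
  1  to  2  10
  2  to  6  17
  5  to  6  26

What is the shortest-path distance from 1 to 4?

Some routes from 1 to 4:
1 - 2 - 3 - 4: 10 + 14 + 4 = 28
1 - 4: 14
1 - 2 - 6 - 4: 10 + 17 + 5 = 32
1 - 3 - 4: 16 + 4 = 20
1 - 6 - 2 - 3 - 4: 14 + 17 + 14 + 4 = 49
1 - 6 - 4: 14 + 5 = 19
Shortest: 14.

14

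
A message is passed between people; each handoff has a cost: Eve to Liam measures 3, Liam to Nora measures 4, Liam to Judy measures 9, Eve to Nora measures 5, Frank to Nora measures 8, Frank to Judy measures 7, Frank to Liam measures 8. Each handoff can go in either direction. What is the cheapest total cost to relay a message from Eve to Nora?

Some routes from Eve to Nora:
Eve-Liam-Frank-Nora: 3 + 8 + 8 = 19
Eve-Liam-Nora: 3 + 4 = 7
Eve-Nora: 5
Shortest: 5.

5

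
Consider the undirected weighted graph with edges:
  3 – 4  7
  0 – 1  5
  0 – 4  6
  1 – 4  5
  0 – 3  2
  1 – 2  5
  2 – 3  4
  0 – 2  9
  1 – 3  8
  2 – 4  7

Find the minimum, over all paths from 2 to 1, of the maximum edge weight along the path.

Checking several routes:
2-3-0-4-1: max(4, 2, 6, 5) = 6
2-1: max(5) = 5
2-3-0-1: max(4, 2, 5) = 5
Smallest bottleneck: 5.

5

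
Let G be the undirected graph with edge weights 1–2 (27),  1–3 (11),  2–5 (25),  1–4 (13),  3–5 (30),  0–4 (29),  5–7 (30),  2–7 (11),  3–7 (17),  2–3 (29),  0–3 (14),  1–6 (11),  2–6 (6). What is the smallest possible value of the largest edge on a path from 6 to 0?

Checking several routes:
6 → 1 → 3 → 0: max(11, 11, 14) = 14
6 → 2 → 7 → 3 → 0: max(6, 11, 17, 14) = 17
6 → 1 → 2 → 3 → 0: max(11, 27, 29, 14) = 29
6 → 2 → 1 → 3 → 0: max(6, 27, 11, 14) = 27
6 → 1 → 2 → 7 → 3 → 0: max(11, 27, 11, 17, 14) = 27
6 → 1 → 4 → 0: max(11, 13, 29) = 29
Best route has worst link 14.

14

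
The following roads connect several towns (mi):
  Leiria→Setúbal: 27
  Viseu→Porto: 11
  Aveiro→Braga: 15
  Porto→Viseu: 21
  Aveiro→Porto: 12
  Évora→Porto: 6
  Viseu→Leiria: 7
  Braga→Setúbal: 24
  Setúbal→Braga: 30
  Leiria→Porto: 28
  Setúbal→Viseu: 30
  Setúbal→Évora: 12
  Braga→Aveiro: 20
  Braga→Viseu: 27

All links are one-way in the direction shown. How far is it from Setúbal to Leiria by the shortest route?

37

Candidate routes:
Setúbal -> Évora -> Porto -> Viseu -> Leiria: 12 + 6 + 21 + 7 = 46
Setúbal -> Viseu -> Leiria: 30 + 7 = 37
Setúbal -> Braga -> Aveiro -> Porto -> Viseu -> Leiria: 30 + 20 + 12 + 21 + 7 = 90
Setúbal -> Braga -> Viseu -> Leiria: 30 + 27 + 7 = 64
The minimum is 37 mi.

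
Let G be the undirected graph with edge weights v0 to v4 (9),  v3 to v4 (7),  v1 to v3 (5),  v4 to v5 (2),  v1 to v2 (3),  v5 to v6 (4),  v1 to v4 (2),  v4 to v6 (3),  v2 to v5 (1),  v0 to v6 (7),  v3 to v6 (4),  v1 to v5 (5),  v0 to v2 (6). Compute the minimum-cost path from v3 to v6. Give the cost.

4

Checking several routes:
v3-v4-v6: 7 + 3 = 10
v3-v6: 4
v3-v1-v4-v6: 5 + 2 + 3 = 10
The minimum is 4.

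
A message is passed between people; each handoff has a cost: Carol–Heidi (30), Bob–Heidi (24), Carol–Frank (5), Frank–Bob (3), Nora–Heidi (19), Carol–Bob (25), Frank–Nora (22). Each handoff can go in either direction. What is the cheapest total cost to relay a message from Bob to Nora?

Some routes from Bob to Nora:
Bob-Heidi-Nora: 24 + 19 = 43
Bob-Frank-Carol-Heidi-Nora: 3 + 5 + 30 + 19 = 57
Bob-Carol-Frank-Nora: 25 + 5 + 22 = 52
Bob-Frank-Nora: 3 + 22 = 25
Shortest: 25.

25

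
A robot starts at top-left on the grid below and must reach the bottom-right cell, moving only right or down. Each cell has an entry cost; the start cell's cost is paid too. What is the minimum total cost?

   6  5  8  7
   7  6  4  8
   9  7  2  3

26

Cheapest: (0,0) → (0,1) → (1,1) → (1,2) → (2,2) → (2,3)
  6 + 5 + 6 + 4 + 2 + 3 = 26
For comparison, the top-then-right route costs 37.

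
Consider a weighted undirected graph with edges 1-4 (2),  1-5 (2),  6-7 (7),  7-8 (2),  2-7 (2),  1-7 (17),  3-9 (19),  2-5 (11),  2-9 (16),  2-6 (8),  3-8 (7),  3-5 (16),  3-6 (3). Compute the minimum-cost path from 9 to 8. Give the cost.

20

Checking several routes:
9 → 2 → 7 → 8: 16 + 2 + 2 = 20
9 → 2 → 6 → 7 → 8: 16 + 8 + 7 + 2 = 33
9 → 3 → 6 → 7 → 8: 19 + 3 + 7 + 2 = 31
9 → 3 → 8: 19 + 7 = 26
Best route has total 20.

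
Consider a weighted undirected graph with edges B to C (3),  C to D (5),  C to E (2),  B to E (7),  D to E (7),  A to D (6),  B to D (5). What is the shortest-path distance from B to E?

5

Checking several routes:
B→C→E: 3 + 2 = 5
B→E: 7
B→D→E: 5 + 7 = 12
Shortest: 5.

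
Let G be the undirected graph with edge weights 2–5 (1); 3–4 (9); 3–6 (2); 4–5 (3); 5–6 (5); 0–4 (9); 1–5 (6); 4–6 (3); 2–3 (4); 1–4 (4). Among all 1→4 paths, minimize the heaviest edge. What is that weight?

Checking several routes:
1 - 4: max(4) = 4
1 - 5 - 6 - 4: max(6, 5, 3) = 6
1 - 5 - 2 - 3 - 6 - 4: max(6, 1, 4, 2, 3) = 6
The minimum achievable maximum is 4.

4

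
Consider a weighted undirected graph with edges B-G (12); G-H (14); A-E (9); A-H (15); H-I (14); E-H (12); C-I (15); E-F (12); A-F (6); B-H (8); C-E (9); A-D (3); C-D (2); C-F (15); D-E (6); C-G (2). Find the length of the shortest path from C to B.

14

Some routes from C to B:
C→D→A→H→B: 2 + 3 + 15 + 8 = 28
C→G→B: 2 + 12 = 14
C→E→H→B: 9 + 12 + 8 = 29
C→G→H→B: 2 + 14 + 8 = 24
C→D→E→H→B: 2 + 6 + 12 + 8 = 28
The minimum is 14.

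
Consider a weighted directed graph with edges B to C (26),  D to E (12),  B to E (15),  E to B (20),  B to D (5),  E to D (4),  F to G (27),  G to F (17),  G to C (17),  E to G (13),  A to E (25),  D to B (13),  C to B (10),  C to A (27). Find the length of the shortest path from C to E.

Routes from C to E:
C→A→E: 27 + 25 = 52
C→B→D→E: 10 + 5 + 12 = 27
C→B→E: 10 + 15 = 25
The minimum is 25.

25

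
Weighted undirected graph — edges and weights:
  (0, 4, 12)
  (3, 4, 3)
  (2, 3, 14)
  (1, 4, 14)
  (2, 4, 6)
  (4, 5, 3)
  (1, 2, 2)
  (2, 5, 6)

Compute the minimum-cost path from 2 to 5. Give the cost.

Candidate routes:
2-5: 6
2-3-4-5: 14 + 3 + 3 = 20
2-1-4-5: 2 + 14 + 3 = 19
2-4-5: 6 + 3 = 9
The minimum is 6.

6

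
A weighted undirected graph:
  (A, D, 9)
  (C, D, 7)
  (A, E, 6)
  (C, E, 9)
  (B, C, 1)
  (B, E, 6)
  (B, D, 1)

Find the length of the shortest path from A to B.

10

Comparing a few candidate routes:
A→D→B: 9 + 1 = 10
A→E→B: 6 + 6 = 12
A→E→C→B: 6 + 9 + 1 = 16
A→E→C→D→B: 6 + 9 + 7 + 1 = 23
A→D→C→B: 9 + 7 + 1 = 17
Best route has total 10.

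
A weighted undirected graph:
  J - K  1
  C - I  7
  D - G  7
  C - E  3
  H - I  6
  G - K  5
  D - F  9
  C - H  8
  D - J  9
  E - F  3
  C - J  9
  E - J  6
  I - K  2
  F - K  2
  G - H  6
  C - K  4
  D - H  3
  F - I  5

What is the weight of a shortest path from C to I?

Comparing a few candidate routes:
C → J → K → I: 9 + 1 + 2 = 12
C → E → F → I: 3 + 3 + 5 = 11
C → I: 7
C → K → F → I: 4 + 2 + 5 = 11
C → E → F → K → I: 3 + 3 + 2 + 2 = 10
C → K → I: 4 + 2 = 6
Shortest: 6.

6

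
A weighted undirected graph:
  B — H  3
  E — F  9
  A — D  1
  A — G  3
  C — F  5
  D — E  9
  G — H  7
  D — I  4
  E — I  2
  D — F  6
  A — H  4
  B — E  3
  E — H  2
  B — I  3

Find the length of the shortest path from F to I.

A few of the F→I routes:
F -> D -> A -> H -> E -> I: 6 + 1 + 4 + 2 + 2 = 15
F -> E -> B -> I: 9 + 3 + 3 = 15
F -> D -> I: 6 + 4 = 10
F -> E -> I: 9 + 2 = 11
Shortest: 10.

10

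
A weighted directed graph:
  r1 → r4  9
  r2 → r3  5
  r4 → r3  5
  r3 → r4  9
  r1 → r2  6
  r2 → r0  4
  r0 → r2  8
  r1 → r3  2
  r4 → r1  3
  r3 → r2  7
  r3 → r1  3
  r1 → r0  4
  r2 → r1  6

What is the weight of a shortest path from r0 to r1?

14

Paths from r0 to r1:
r0 - r2 - r1: 8 + 6 = 14
r0 - r2 - r3 - r1: 8 + 5 + 3 = 16
r0 - r2 - r3 - r4 - r1: 8 + 5 + 9 + 3 = 25
Shortest: 14.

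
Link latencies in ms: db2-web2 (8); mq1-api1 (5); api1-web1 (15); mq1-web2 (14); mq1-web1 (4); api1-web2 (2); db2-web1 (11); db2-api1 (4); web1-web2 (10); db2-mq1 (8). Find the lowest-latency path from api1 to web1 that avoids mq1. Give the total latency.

Checking several routes:
api1 -> web1: 15
api1 -> web2 -> web1: 2 + 10 = 12
api1 -> db2 -> web1: 4 + 11 = 15
api1 -> web2 -> db2 -> web1: 2 + 8 + 11 = 21
Best route has total 12 ms.

12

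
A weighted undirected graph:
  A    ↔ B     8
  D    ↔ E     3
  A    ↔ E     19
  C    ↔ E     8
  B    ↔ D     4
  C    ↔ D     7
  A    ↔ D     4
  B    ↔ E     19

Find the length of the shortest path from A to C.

Some routes from A to C:
A → D → C: 4 + 7 = 11
A → B → D → E → C: 8 + 4 + 3 + 8 = 23
A → B → D → C: 8 + 4 + 7 = 19
A → E → C: 19 + 8 = 27
A → D → E → C: 4 + 3 + 8 = 15
The minimum is 11.

11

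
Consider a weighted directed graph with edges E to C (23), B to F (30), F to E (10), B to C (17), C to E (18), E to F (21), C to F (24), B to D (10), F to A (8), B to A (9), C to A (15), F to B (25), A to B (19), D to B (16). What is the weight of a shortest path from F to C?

33

Candidate routes:
F - A - B - C: 8 + 19 + 17 = 44
F - E - C: 10 + 23 = 33
F - B - C: 25 + 17 = 42
Best route has total 33.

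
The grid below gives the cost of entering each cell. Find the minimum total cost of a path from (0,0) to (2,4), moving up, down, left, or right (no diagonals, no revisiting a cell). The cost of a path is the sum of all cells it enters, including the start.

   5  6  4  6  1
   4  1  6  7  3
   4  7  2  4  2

Take r0c0 -> r1c0 -> r1c1 -> r1c2 -> r2c2 -> r2c3 -> r2c4 for a total of 5 + 4 + 1 + 6 + 2 + 4 + 2 = 24.

24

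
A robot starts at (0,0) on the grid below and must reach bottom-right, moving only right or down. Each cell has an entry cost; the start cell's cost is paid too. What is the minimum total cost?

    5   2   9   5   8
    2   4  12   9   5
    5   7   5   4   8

35

Cheapest: [0,0]→[0,1]→[1,1]→[2,1]→[2,2]→[2,3]→[2,4]
  5 + 2 + 4 + 7 + 5 + 4 + 8 = 35
For comparison, the top-then-right route costs 42.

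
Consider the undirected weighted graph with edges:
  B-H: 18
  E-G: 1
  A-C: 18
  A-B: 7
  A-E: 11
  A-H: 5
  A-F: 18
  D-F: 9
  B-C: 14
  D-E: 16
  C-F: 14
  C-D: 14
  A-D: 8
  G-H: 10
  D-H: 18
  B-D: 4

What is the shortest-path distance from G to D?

Checking several routes:
G → E → A → B → D: 1 + 11 + 7 + 4 = 23
G → H → A → B → D: 10 + 5 + 7 + 4 = 26
G → H → A → D: 10 + 5 + 8 = 23
G → E → D: 1 + 16 = 17
G → E → A → D: 1 + 11 + 8 = 20
Best route has total 17.

17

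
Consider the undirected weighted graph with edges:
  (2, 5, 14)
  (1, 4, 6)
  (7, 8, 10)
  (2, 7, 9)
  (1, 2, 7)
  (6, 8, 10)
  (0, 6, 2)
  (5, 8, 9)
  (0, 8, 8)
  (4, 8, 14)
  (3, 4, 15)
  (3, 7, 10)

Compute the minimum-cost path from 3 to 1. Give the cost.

21

A few of the 3→1 routes:
3 - 4 - 1: 15 + 6 = 21
3 - 7 - 2 - 1: 10 + 9 + 7 = 26
3 - 7 - 8 - 4 - 1: 10 + 10 + 14 + 6 = 40
Best route has total 21.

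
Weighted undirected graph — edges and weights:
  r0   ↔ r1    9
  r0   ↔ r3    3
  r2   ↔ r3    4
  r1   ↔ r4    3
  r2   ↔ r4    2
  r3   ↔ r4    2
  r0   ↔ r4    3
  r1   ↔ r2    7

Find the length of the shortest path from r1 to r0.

Checking several routes:
r1 -> r0: 9
r1 -> r4 -> r0: 3 + 3 = 6
r1 -> r4 -> r3 -> r0: 3 + 2 + 3 = 8
Shortest: 6.

6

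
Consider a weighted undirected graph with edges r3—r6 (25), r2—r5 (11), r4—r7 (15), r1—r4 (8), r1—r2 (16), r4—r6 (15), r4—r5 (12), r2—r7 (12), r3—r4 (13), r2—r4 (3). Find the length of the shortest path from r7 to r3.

Some routes from r7 to r3:
r7-r2-r5-r4-r3: 12 + 11 + 12 + 13 = 48
r7-r4-r3: 15 + 13 = 28
r7-r2-r4-r3: 12 + 3 + 13 = 28
The minimum is 28.

28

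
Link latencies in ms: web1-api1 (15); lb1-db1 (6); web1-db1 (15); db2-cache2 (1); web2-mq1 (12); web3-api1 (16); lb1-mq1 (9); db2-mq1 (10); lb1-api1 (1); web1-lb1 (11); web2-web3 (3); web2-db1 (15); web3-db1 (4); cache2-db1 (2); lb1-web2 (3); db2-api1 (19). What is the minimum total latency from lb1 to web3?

6

A few of the lb1→web3 routes:
lb1 -> mq1 -> web2 -> web3: 9 + 12 + 3 = 24
lb1 -> web2 -> web3: 3 + 3 = 6
lb1 -> web2 -> db1 -> web3: 3 + 15 + 4 = 22
lb1 -> db1 -> web3: 6 + 4 = 10
lb1 -> api1 -> web3: 1 + 16 = 17
Shortest: 6 ms.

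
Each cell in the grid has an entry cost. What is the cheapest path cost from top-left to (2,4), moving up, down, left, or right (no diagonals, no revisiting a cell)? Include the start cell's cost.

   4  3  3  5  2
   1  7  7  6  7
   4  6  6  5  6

30

Take (0,0) (0,1) (0,2) (0,3) (0,4) (1,4) (2,4) for a total of 4 + 3 + 3 + 5 + 2 + 7 + 6 = 30.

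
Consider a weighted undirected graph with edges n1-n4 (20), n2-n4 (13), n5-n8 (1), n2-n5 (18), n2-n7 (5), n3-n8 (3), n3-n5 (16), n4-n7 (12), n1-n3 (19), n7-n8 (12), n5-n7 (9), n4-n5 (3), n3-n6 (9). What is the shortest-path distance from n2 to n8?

15

Some routes from n2 to n8:
n2 -> n7 -> n8: 5 + 12 = 17
n2 -> n5 -> n8: 18 + 1 = 19
n2 -> n4 -> n5 -> n8: 13 + 3 + 1 = 17
n2 -> n7 -> n5 -> n8: 5 + 9 + 1 = 15
Best route has total 15.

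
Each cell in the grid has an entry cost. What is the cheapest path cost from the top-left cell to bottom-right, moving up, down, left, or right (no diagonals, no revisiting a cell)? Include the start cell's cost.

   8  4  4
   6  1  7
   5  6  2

21

Best path: [0,0]→[0,1]→[1,1]→[2,1]→[2,2]
Cost: 8 + 4 + 1 + 6 + 2 = 21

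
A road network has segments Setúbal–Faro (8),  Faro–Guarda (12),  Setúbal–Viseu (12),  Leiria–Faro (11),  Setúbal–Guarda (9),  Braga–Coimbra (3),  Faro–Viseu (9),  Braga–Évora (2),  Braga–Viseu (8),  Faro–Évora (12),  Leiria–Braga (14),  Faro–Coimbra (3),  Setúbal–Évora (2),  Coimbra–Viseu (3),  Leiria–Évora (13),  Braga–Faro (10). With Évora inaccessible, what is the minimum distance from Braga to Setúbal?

Some routes from Braga to Setúbal avoiding Évora:
Braga-Coimbra-Viseu-Setúbal: 3 + 3 + 12 = 18
Braga-Coimbra-Faro-Setúbal: 3 + 3 + 8 = 14
Braga-Viseu-Setúbal: 8 + 12 = 20
Braga-Viseu-Coimbra-Faro-Setúbal: 8 + 3 + 3 + 8 = 22
Braga-Faro-Setúbal: 10 + 8 = 18
The minimum is 14 km.

14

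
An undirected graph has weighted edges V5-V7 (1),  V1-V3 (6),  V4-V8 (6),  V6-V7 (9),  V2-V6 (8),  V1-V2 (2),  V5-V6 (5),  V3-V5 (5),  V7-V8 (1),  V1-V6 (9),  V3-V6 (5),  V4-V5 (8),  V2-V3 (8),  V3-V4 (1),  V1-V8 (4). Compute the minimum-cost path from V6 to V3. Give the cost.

Some routes from V6 to V3:
V6→V5→V4→V3: 5 + 8 + 1 = 14
V6→V5→V3: 5 + 5 = 10
V6→V3: 5
V6→V5→V7→V8→V4→V3: 5 + 1 + 1 + 6 + 1 = 14
Best route has total 5.

5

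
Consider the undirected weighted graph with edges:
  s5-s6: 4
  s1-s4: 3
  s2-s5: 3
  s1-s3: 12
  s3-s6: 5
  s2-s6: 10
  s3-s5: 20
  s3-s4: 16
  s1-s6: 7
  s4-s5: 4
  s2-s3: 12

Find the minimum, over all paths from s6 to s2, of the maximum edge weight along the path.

A few of the s6→s2 routes:
s6→s1→s4→s5→s2: max(7, 3, 4, 3) = 7
s6→s2: max(10) = 10
s6→s5→s2: max(4, 3) = 4
The minimum achievable maximum is 4.

4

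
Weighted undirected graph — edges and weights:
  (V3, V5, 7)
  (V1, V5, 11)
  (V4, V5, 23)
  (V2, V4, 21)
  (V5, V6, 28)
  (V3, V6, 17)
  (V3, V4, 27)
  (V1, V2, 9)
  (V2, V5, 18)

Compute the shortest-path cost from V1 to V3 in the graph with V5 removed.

Routes from V1 to V3 avoiding V5:
V1→V2→V4→V3: 9 + 21 + 27 = 57
The minimum is 57.

57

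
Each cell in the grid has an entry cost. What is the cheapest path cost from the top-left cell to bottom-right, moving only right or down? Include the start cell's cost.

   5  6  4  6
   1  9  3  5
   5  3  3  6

23

Cheapest: r0c0→r1c0→r2c0→r2c1→r2c2→r2c3
  5 + 1 + 5 + 3 + 3 + 6 = 23
For comparison, the top-then-right route costs 32.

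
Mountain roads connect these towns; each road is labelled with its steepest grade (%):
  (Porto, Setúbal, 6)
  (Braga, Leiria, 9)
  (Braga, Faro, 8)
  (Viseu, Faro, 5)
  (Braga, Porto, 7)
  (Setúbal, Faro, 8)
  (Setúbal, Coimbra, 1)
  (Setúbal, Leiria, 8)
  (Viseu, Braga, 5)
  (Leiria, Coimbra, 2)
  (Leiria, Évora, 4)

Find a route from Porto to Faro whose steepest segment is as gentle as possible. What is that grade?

7

A few of the Porto→Faro routes:
Porto-Setúbal-Faro: max(6, 8) = 8
Porto-Braga-Faro: max(7, 8) = 8
Porto-Braga-Viseu-Faro: max(7, 5, 5) = 7
Porto-Braga-Leiria-Coimbra-Setúbal-Faro: max(7, 9, 2, 1, 8) = 9
The minimum achievable maximum is 7%.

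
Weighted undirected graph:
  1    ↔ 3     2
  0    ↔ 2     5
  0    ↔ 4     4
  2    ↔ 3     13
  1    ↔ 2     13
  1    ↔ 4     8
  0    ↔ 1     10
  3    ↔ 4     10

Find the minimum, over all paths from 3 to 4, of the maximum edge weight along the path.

A few of the 3→4 routes:
3 -> 2 -> 0 -> 4: max(13, 5, 4) = 13
3 -> 1 -> 0 -> 4: max(2, 10, 4) = 10
3 -> 4: max(10) = 10
3 -> 1 -> 4: max(2, 8) = 8
3 -> 2 -> 1 -> 0 -> 4: max(13, 13, 10, 4) = 13
3 -> 2 -> 0 -> 1 -> 4: max(13, 5, 10, 8) = 13
The minimum achievable maximum is 8.

8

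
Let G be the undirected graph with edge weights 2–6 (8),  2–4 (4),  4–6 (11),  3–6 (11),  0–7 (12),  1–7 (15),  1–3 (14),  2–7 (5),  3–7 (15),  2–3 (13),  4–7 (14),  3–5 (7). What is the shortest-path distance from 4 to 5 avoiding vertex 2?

Paths from 4 to 5 avoiding 2:
4 → 7 → 1 → 3 → 5: 14 + 15 + 14 + 7 = 50
4 → 6 → 3 → 5: 11 + 11 + 7 = 29
4 → 7 → 3 → 5: 14 + 15 + 7 = 36
The minimum is 29.

29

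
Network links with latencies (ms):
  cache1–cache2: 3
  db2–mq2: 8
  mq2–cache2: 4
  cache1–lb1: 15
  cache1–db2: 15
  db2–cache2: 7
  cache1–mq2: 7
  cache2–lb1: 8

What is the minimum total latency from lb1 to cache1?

Comparing a few candidate routes:
lb1 -> cache1: 15
lb1 -> cache2 -> mq2 -> cache1: 8 + 4 + 7 = 19
lb1 -> cache2 -> cache1: 8 + 3 = 11
lb1 -> cache2 -> db2 -> mq2 -> cache1: 8 + 7 + 8 + 7 = 30
The minimum is 11 ms.

11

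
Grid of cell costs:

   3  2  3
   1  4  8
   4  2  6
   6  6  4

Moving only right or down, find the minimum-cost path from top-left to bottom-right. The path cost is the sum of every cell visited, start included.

20

Best path: (0,0) (1,0) (1,1) (2,1) (2,2) (3,2)
Cost: 3 + 1 + 4 + 2 + 6 + 4 = 20
For comparison, the top-then-right route costs 26.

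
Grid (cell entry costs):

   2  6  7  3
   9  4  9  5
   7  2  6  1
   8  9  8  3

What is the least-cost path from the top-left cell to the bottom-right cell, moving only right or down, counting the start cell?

Take [0,0] [0,1] [1,1] [2,1] [2,2] [2,3] [3,3] for a total of 2 + 6 + 4 + 2 + 6 + 1 + 3 = 24.

24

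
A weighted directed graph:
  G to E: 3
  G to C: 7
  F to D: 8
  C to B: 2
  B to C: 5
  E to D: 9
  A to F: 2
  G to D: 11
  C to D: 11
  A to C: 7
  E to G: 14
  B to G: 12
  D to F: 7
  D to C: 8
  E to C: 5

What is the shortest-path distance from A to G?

Routes from A to G:
A-C-B-G: 7 + 2 + 12 = 21
A-F-D-C-B-G: 2 + 8 + 8 + 2 + 12 = 32
Best route has total 21.

21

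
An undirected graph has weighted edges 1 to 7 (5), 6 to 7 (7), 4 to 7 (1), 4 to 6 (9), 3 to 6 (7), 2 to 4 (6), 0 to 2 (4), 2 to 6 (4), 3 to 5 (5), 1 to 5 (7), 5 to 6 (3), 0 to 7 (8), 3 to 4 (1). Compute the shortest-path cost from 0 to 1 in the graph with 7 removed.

Comparing a few candidate routes:
0→2→4→3→5→1: 4 + 6 + 1 + 5 + 7 = 23
0→2→6→5→1: 4 + 4 + 3 + 7 = 18
0→2→4→3→6→5→1: 4 + 6 + 1 + 7 + 3 + 7 = 28
0→2→6→3→5→1: 4 + 4 + 7 + 5 + 7 = 27
Best route has total 18.

18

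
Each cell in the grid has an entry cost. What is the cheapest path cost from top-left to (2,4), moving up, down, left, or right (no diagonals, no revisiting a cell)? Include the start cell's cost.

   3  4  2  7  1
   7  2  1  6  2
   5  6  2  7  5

One optimal route is [0,0] [0,1] [0,2] [1,2] [1,3] [1,4] [2,4].
Its cost is 3 + 4 + 2 + 1 + 6 + 2 + 5 = 23.

23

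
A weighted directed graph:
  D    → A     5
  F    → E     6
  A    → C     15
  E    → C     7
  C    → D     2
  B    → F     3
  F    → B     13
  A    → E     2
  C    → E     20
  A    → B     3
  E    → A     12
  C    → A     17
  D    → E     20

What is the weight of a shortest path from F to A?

Paths from F to A:
F - E - C - D - A: 6 + 7 + 2 + 5 = 20
F - E - A: 6 + 12 = 18
F - E - C - A: 6 + 7 + 17 = 30
The minimum is 18.

18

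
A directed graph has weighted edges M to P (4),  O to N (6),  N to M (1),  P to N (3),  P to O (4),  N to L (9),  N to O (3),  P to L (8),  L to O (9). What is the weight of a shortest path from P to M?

Routes from P to M:
P -> N -> M: 3 + 1 = 4
P -> L -> O -> N -> M: 8 + 9 + 6 + 1 = 24
P -> O -> N -> M: 4 + 6 + 1 = 11
The minimum is 4.

4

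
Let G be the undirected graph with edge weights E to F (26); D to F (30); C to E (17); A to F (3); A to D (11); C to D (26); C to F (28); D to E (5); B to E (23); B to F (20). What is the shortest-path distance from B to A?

Comparing a few candidate routes:
B→F→A: 20 + 3 = 23
B→E→F→A: 23 + 26 + 3 = 52
B→E→D→A: 23 + 5 + 11 = 39
Best route has total 23.

23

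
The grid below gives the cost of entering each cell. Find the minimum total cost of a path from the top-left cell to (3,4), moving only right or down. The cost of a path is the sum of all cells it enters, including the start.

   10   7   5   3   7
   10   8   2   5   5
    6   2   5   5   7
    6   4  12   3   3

Take [0,0] [0,1] [0,2] [1,2] [1,3] [2,3] [3,3] [3,4] for a total of 10 + 7 + 5 + 2 + 5 + 5 + 3 + 3 = 40.

40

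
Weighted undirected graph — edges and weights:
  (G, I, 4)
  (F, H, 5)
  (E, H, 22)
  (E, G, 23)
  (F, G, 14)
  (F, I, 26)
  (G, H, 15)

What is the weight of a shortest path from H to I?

19

Checking several routes:
H → F → G → I: 5 + 14 + 4 = 23
H → F → I: 5 + 26 = 31
H → E → G → I: 22 + 23 + 4 = 49
H → G → I: 15 + 4 = 19
Shortest: 19.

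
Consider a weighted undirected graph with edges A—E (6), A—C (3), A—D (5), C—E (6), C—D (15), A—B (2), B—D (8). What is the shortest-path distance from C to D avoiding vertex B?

8

Paths from C to D avoiding B:
C-A-D: 3 + 5 = 8
C-E-A-D: 6 + 6 + 5 = 17
C-D: 15
Shortest: 8.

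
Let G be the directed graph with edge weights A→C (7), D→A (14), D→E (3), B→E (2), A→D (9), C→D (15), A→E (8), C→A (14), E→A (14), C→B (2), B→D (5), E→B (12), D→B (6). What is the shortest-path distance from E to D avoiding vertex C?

Routes from E to D avoiding C:
E - B - D: 12 + 5 = 17
E - A - D: 14 + 9 = 23
Best route has total 17.

17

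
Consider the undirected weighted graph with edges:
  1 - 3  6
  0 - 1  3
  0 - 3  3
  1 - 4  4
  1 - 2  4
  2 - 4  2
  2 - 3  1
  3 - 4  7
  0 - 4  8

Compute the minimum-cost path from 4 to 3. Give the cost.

A few of the 4→3 routes:
4 - 2 - 3: 2 + 1 = 3
4 - 1 - 3: 4 + 6 = 10
4 - 3: 7
4 - 1 - 0 - 3: 4 + 3 + 3 = 10
4 - 1 - 2 - 3: 4 + 4 + 1 = 9
Best route has total 3.

3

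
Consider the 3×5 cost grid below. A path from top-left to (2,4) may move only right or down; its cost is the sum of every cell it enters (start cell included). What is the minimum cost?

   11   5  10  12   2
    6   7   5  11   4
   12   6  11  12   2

Path [0,0]→[0,1]→[1,1]→[1,2]→[1,3]→[1,4]→[2,4]: 11 + 5 + 7 + 5 + 11 + 4 + 2 = 45.

45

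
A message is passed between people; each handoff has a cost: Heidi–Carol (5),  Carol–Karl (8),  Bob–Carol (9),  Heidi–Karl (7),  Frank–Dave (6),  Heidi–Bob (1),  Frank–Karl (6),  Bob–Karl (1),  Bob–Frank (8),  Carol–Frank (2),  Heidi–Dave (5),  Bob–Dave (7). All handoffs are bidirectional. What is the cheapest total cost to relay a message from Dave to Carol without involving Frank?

10

A few of the Dave→Carol routes:
Dave → Heidi → Carol: 5 + 5 = 10
Dave → Heidi → Bob → Karl → Carol: 5 + 1 + 1 + 8 = 15
Dave → Heidi → Bob → Carol: 5 + 1 + 9 = 15
Dave → Bob → Carol: 7 + 9 = 16
Dave → Bob → Heidi → Carol: 7 + 1 + 5 = 13
Dave → Bob → Karl → Carol: 7 + 1 + 8 = 16
The minimum is 10.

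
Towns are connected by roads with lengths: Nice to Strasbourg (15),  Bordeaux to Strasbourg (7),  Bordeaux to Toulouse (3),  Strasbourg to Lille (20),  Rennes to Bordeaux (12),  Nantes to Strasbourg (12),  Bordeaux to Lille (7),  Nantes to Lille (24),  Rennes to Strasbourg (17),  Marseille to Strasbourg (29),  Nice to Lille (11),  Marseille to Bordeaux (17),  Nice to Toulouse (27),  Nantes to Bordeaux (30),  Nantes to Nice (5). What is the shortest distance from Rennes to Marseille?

29

Comparing a few candidate routes:
Rennes - Strasbourg - Bordeaux - Marseille: 17 + 7 + 17 = 41
Rennes - Strasbourg - Marseille: 17 + 29 = 46
Rennes - Bordeaux - Marseille: 12 + 17 = 29
Best route has total 29.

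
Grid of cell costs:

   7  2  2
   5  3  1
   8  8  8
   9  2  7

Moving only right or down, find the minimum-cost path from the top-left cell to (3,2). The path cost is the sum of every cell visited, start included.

Take [0,0] → [0,1] → [0,2] → [1,2] → [2,2] → [3,2] for a total of 7 + 2 + 2 + 1 + 8 + 7 = 27.

27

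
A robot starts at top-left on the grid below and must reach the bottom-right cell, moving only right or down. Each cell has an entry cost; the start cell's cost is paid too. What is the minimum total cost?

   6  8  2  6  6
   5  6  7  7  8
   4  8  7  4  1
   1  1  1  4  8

One optimal route is r0c0 → r1c0 → r2c0 → r3c0 → r3c1 → r3c2 → r3c3 → r3c4.
Its cost is 6 + 5 + 4 + 1 + 1 + 1 + 4 + 8 = 30.
For comparison, the top-then-right route costs 45.

30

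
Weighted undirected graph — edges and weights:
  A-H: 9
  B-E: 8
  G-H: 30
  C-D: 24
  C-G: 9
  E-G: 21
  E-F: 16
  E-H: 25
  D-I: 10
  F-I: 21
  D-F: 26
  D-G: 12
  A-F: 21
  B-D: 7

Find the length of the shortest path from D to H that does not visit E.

Paths from D to H avoiding E:
D -> C -> G -> H: 24 + 9 + 30 = 63
D -> F -> A -> H: 26 + 21 + 9 = 56
D -> I -> F -> A -> H: 10 + 21 + 21 + 9 = 61
D -> G -> H: 12 + 30 = 42
The minimum is 42.

42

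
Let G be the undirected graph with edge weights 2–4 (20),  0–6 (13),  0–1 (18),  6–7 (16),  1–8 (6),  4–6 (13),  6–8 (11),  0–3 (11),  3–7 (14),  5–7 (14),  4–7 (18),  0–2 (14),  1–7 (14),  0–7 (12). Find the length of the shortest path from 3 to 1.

Checking several routes:
3 → 0 → 7 → 1: 11 + 12 + 14 = 37
3 → 0 → 6 → 8 → 1: 11 + 13 + 11 + 6 = 41
3 → 0 → 1: 11 + 18 = 29
3 → 7 → 1: 14 + 14 = 28
Best route has total 28.

28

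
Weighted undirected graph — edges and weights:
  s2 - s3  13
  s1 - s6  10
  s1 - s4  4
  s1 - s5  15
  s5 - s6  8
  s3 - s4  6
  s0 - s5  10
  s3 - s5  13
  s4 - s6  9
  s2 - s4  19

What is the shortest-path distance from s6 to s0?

Comparing a few candidate routes:
s6-s1-s5-s0: 10 + 15 + 10 = 35
s6-s5-s0: 8 + 10 = 18
s6-s4-s1-s5-s0: 9 + 4 + 15 + 10 = 38
s6-s4-s3-s5-s0: 9 + 6 + 13 + 10 = 38
The minimum is 18.

18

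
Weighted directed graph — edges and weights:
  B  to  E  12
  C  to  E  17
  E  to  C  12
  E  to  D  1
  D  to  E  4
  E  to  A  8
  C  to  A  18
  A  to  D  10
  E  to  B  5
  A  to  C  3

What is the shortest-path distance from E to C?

11

Paths from E to C:
E-C: 12
E-A-C: 8 + 3 = 11
The minimum is 11.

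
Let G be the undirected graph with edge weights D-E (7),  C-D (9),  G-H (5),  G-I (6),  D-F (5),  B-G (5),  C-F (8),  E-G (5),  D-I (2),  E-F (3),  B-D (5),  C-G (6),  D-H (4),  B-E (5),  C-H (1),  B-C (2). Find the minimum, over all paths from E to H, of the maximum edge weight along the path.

Checking several routes:
E-G-B-C-H: max(5, 5, 2, 1) = 5
E-G-B-D-H: max(5, 5, 5, 4) = 5
E-F-D-B-G-H: max(3, 5, 5, 5, 5) = 5
E-G-H: max(5, 5) = 5
The minimum achievable maximum is 5.

5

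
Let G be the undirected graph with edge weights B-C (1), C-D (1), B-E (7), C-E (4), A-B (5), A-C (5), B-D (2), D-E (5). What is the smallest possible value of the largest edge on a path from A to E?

Checking several routes:
A→C→E: max(5, 4) = 5
A→C→D→E: max(5, 1, 5) = 5
A→C→B→D→E: max(5, 1, 2, 5) = 5
Best route has worst link 5.

5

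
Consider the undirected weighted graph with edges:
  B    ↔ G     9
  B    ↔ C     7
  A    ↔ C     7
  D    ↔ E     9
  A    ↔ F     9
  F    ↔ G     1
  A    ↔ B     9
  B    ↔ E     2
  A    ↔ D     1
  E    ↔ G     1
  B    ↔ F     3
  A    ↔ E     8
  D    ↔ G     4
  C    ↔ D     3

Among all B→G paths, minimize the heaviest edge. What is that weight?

A few of the B→G routes:
B - C - D - A - E - G: max(7, 3, 1, 8, 1) = 8
B - E - G: max(2, 1) = 2
B - C - D - G: max(7, 3, 4) = 7
B - C - A - D - G: max(7, 7, 1, 4) = 7
B - F - G: max(3, 1) = 3
The minimum achievable maximum is 2.

2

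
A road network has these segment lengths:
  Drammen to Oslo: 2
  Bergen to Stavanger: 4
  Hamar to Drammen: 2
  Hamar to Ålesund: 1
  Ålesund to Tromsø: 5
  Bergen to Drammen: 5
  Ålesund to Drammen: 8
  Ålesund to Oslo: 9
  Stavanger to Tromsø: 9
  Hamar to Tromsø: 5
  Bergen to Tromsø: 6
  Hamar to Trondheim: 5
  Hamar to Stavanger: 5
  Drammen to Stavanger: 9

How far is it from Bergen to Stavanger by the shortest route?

A few of the Bergen→Stavanger routes:
Bergen - Tromsø - Hamar - Stavanger: 6 + 5 + 5 = 16
Bergen - Drammen - Stavanger: 5 + 9 = 14
Bergen - Drammen - Hamar - Stavanger: 5 + 2 + 5 = 12
Bergen - Tromsø - Stavanger: 6 + 9 = 15
Bergen - Stavanger: 4
Bergen - Tromsø - Ålesund - Hamar - Stavanger: 6 + 5 + 1 + 5 = 17
Shortest: 4.

4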